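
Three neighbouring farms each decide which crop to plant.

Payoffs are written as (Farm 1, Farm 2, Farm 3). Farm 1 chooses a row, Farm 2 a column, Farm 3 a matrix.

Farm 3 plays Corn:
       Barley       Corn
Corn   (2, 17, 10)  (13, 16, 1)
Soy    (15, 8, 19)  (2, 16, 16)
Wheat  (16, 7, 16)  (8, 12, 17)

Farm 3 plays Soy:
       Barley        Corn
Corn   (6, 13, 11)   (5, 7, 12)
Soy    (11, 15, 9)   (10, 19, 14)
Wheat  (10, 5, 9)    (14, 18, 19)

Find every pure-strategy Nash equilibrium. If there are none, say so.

Farm 1 against (Barley, Corn): payoffs 2, 15, 16 → best response Wheat.
Farm 1 against (Barley, Soy): payoffs 6, 11, 10 → best response Soy.
Farm 1 against (Corn, Corn): payoffs 13, 2, 8 → best response Corn.
Farm 1 against (Corn, Soy): payoffs 5, 10, 14 → best response Wheat.
Farm 2 against (Corn, Corn): payoffs 17, 16 → best response Barley.
Farm 2 against (Corn, Soy): payoffs 13, 7 → best response Barley.
Farm 2 against (Soy, Corn): payoffs 8, 16 → best response Corn.
Farm 2 against (Soy, Soy): payoffs 15, 19 → best response Corn.
Farm 2 against (Wheat, Corn): payoffs 7, 12 → best response Corn.
Farm 2 against (Wheat, Soy): payoffs 5, 18 → best response Corn.
Farm 3 against (Corn, Barley): payoffs 10, 11 → best response Soy.
Farm 3 against (Corn, Corn): payoffs 1, 12 → best response Soy.
Farm 3 against (Soy, Barley): payoffs 19, 9 → best response Corn.
Farm 3 against (Soy, Corn): payoffs 16, 14 → best response Corn.
Farm 3 against (Wheat, Barley): payoffs 16, 9 → best response Corn.
Farm 3 against (Wheat, Corn): payoffs 17, 19 → best response Soy.
Mutual best responses: (Wheat, Corn, Soy).

(Wheat, Corn, Soy)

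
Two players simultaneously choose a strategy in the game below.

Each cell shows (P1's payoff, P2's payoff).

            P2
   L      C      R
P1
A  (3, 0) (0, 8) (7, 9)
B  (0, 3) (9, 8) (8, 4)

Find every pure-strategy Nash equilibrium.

The unique pure-strategy Nash equilibrium is (B, C).

(A, L): P2 can switch to C (0 → 8). Not NE.
(A, C): P1 can switch to B (0 → 9). Not NE.
(A, R): P1 can switch to B (7 → 8). Not NE.
(B, L): P1 can switch to A (0 → 3). Not NE.
(B, C): P1 gets 9, best alternative 0; P2 gets 8, best alternative 4. No profitable deviation — NE.
(B, R): P2 can switch to C (4 → 8). Not NE.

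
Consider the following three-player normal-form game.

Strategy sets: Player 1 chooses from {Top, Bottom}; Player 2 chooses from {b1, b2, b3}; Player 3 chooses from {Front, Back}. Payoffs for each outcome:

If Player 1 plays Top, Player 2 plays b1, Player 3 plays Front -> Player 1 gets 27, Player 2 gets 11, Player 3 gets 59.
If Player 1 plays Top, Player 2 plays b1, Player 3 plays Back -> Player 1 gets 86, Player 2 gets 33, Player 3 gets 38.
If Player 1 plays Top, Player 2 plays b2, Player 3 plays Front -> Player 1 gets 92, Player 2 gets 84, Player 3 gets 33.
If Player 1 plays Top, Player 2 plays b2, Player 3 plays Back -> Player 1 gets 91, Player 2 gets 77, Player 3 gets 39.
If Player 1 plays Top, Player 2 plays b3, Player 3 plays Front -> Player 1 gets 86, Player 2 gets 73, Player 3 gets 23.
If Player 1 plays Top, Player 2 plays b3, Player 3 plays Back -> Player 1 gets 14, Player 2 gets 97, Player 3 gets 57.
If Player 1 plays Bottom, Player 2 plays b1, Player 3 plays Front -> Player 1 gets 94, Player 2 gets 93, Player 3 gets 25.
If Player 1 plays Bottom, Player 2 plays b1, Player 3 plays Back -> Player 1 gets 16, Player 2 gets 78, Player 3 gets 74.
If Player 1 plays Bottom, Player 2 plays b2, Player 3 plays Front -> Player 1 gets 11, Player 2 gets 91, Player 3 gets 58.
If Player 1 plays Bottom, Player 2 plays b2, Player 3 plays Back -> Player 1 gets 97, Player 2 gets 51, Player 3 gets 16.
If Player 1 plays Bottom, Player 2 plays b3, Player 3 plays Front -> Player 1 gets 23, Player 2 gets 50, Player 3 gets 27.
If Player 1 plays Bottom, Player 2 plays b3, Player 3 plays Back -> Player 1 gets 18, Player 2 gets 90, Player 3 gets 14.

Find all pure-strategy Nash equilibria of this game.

Player 1 against (b1, Front): payoffs 27, 94 → best response Bottom.
Player 1 against (b1, Back): payoffs 86, 16 → best response Top.
Player 1 against (b2, Front): payoffs 92, 11 → best response Top.
Player 1 against (b2, Back): payoffs 91, 97 → best response Bottom.
Player 1 against (b3, Front): payoffs 86, 23 → best response Top.
Player 1 against (b3, Back): payoffs 14, 18 → best response Bottom.
Player 2 against (Top, Front): payoffs 11, 84, 73 → best response b2.
Player 2 against (Top, Back): payoffs 33, 77, 97 → best response b3.
Player 2 against (Bottom, Front): payoffs 93, 91, 50 → best response b1.
Player 2 against (Bottom, Back): payoffs 78, 51, 90 → best response b3.
Player 3 against (Top, b1): payoffs 59, 38 → best response Front.
Player 3 against (Top, b2): payoffs 33, 39 → best response Back.
Player 3 against (Top, b3): payoffs 23, 57 → best response Back.
Player 3 against (Bottom, b1): payoffs 25, 74 → best response Back.
Player 3 against (Bottom, b2): payoffs 58, 16 → best response Front.
Player 3 against (Bottom, b3): payoffs 27, 14 → best response Front.
No profile is a mutual best response for all players.

none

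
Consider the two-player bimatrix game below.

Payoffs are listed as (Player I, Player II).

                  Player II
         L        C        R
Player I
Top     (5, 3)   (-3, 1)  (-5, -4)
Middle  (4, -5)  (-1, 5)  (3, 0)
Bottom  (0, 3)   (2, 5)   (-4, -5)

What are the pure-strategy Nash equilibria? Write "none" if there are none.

(Top, L): Player I gets 5, best alternative 4; Player II gets 3, best alternative 1. No profitable deviation — NE.
(Top, C): Player I can switch to Middle (-3 → -1). Not NE.
(Top, R): Player I can switch to Middle (-5 → 3). Not NE.
(Middle, L): Player I can switch to Top (4 → 5). Not NE.
(Middle, C): Player I can switch to Bottom (-1 → 2). Not NE.
(Middle, R): Player II can switch to C (0 → 5). Not NE.
(Bottom, L): Player I can switch to Top (0 → 5). Not NE.
(Bottom, C): Player I gets 2, best alternative -1; Player II gets 5, best alternative 3. No profitable deviation — NE.
(The remaining 1 profile has a profitable deviation by the same check.)

Pure-strategy Nash equilibria: (Top, L); (Bottom, C)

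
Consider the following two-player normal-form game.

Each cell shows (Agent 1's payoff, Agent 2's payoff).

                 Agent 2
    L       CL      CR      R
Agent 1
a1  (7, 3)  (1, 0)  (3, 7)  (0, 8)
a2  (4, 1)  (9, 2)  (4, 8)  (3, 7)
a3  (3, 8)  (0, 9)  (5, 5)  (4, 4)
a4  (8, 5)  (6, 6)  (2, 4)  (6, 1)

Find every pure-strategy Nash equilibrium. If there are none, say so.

none

(a1, L): Agent 1 can switch to a4 (7 → 8). Not NE.
(a1, CL): Agent 1 can switch to a2 (1 → 9). Not NE.
(a1, CR): Agent 1 can switch to a2 (3 → 4). Not NE.
(a1, R): Agent 1 can switch to a2 (0 → 3). Not NE.
(a2, L): Agent 1 can switch to a1 (4 → 7). Not NE.
(a2, CL): Agent 2 can switch to CR (2 → 8). Not NE.
(a2, CR): Agent 1 can switch to a3 (4 → 5). Not NE.
(a2, R): Agent 1 can switch to a3 (3 → 4). Not NE.
(a3, L): Agent 1 can switch to a1 (3 → 7). Not NE.
(a3, CL): Agent 1 can switch to a1 (0 → 1). Not NE.
(a3, CR): Agent 2 can switch to L (5 → 8). Not NE.
(a3, R): Agent 1 can switch to a4 (4 → 6). Not NE.
(The remaining 4 profiles each have a profitable deviation by the same check.)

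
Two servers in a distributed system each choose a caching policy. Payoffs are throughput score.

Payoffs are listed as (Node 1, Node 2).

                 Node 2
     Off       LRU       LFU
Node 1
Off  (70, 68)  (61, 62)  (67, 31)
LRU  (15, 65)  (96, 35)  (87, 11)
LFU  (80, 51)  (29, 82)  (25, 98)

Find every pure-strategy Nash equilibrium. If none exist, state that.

(Off, Off): Node 1 can switch to LFU (70 → 80). Not NE.
(Off, LRU): Node 1 can switch to LRU (61 → 96). Not NE.
(Off, LFU): Node 1 can switch to LRU (67 → 87). Not NE.
(LRU, Off): Node 1 can switch to Off (15 → 70). Not NE.
(LRU, LRU): Node 2 can switch to Off (35 → 65). Not NE.
(LRU, LFU): Node 2 can switch to Off (11 → 65). Not NE.
(The remaining 3 profiles each have a profitable deviation by the same check.)

There is no pure-strategy Nash equilibrium.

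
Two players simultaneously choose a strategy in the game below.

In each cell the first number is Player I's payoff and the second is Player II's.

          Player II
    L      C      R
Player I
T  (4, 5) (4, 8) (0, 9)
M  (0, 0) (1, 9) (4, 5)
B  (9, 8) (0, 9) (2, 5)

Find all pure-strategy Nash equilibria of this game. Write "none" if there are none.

There is no pure-strategy Nash equilibrium.

Player I against L: payoffs 4, 0, 9 → best response B.
Player I against C: payoffs 4, 1, 0 → best response T.
Player I against R: payoffs 0, 4, 2 → best response M.
Player II against T: payoffs 5, 8, 9 → best response R.
Player II against M: payoffs 0, 9, 5 → best response C.
Player II against B: payoffs 8, 9, 5 → best response C.
No profile is a mutual best response for all players.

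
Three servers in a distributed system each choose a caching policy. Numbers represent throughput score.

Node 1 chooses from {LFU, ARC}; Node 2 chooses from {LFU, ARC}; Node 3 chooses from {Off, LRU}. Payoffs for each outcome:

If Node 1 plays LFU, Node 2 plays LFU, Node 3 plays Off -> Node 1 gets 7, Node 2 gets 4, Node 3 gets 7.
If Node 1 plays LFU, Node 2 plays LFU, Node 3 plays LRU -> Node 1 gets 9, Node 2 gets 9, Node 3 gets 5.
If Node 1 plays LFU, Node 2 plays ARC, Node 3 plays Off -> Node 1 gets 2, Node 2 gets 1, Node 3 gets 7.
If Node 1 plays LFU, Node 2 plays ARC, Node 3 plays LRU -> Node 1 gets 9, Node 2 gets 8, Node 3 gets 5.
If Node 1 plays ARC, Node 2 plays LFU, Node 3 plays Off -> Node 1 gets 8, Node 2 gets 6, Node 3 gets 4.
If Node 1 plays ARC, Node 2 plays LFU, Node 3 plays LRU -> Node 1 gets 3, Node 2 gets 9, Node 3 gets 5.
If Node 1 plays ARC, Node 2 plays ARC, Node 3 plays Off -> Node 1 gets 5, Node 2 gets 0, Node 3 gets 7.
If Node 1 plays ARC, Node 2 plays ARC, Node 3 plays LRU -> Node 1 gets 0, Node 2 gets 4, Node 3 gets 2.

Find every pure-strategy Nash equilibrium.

(LFU, LFU, Off): Node 1 can switch to ARC (7 → 8). Not NE.
(LFU, LFU, LRU): Node 3 can switch to Off (5 → 7). Not NE.
(LFU, ARC, Off): Node 1 can switch to ARC (2 → 5). Not NE.
(LFU, ARC, LRU): Node 2 can switch to LFU (8 → 9). Not NE.
(ARC, LFU, Off): Node 3 can switch to LRU (4 → 5). Not NE.
(ARC, LFU, LRU): Node 1 can switch to LFU (3 → 9). Not NE.
(ARC, ARC, Off): Node 2 can switch to LFU (0 → 6). Not NE.
(ARC, ARC, LRU): Node 1 can switch to LFU (0 → 9). Not NE.

There is no pure-strategy Nash equilibrium.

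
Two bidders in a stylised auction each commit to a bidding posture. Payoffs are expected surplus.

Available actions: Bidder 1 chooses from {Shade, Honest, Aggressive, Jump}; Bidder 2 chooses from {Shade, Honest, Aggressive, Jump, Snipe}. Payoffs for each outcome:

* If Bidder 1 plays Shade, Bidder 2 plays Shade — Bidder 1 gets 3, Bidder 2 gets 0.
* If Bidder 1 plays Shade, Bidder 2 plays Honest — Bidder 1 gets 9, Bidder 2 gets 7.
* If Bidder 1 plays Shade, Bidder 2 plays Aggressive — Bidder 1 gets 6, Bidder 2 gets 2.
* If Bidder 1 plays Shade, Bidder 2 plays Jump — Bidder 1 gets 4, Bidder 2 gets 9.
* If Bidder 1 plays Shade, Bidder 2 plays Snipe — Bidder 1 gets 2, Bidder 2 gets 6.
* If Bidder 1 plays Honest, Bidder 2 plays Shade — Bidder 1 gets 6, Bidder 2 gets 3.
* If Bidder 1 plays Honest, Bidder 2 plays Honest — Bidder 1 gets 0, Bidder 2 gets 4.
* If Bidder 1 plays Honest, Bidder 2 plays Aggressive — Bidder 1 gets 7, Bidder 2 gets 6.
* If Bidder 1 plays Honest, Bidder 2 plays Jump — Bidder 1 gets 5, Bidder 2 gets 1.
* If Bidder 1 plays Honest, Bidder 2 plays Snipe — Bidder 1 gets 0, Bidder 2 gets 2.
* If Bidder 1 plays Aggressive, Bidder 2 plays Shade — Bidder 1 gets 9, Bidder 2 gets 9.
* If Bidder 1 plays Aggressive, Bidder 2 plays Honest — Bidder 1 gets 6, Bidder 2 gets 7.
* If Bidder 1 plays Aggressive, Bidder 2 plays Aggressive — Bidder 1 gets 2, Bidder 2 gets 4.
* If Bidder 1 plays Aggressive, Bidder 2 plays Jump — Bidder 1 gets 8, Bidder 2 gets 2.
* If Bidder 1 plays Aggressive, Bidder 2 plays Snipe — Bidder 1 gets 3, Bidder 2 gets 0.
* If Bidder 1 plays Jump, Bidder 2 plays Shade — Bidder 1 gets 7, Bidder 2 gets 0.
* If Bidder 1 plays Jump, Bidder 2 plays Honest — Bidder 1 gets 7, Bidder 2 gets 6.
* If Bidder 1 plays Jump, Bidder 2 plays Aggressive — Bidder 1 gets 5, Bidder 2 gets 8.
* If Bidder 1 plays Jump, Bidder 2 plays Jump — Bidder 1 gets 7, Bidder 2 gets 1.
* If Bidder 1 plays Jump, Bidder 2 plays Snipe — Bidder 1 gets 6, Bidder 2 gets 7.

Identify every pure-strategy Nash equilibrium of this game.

The pure Nash equilibria are (Honest, Aggressive) and (Aggressive, Shade).

(Shade, Shade): Bidder 1 can switch to Honest (3 → 6). Not NE.
(Shade, Honest): Bidder 2 can switch to Jump (7 → 9). Not NE.
(Shade, Aggressive): Bidder 1 can switch to Honest (6 → 7). Not NE.
(Shade, Jump): Bidder 1 can switch to Honest (4 → 5). Not NE.
(Shade, Snipe): Bidder 1 can switch to Aggressive (2 → 3). Not NE.
(Honest, Shade): Bidder 1 can switch to Aggressive (6 → 9). Not NE.
(Honest, Honest): Bidder 1 can switch to Shade (0 → 9). Not NE.
(Honest, Aggressive): Bidder 1 gets 7, best alternative 6; Bidder 2 gets 6, best alternative 4. No profitable deviation — NE.
(Honest, Jump): Bidder 1 can switch to Aggressive (5 → 8). Not NE.
(Aggressive, Shade): Bidder 1 gets 9, best alternative 7; Bidder 2 gets 9, best alternative 7. No profitable deviation — NE.
(The remaining 10 profiles each have a profitable deviation by the same check.)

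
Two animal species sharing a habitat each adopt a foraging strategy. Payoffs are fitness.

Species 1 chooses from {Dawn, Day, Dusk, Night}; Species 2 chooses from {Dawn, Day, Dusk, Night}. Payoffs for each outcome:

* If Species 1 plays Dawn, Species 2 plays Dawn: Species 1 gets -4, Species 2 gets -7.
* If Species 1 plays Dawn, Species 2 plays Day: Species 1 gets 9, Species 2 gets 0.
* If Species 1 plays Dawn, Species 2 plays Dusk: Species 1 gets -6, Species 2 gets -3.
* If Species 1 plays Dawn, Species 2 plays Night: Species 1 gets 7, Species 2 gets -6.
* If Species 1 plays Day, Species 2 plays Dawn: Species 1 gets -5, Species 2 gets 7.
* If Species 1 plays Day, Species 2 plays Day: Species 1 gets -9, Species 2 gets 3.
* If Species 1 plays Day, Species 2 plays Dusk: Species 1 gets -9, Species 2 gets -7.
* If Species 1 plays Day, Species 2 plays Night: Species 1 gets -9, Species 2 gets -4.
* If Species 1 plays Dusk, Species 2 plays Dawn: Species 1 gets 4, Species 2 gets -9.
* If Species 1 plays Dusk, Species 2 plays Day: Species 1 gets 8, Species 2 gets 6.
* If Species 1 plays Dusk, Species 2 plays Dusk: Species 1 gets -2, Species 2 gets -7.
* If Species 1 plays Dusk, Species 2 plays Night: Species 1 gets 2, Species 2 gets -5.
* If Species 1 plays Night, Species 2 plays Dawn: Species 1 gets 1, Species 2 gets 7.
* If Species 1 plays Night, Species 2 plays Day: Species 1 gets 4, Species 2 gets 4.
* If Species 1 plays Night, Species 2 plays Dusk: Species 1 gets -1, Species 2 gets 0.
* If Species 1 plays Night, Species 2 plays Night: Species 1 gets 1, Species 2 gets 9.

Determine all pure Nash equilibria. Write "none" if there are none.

Check each profile: it is a Nash equilibrium iff no player can strictly gain by switching unilaterally.
(Dawn, Dawn): Species 1 can switch to Dusk (-4 → 4). Not NE.
(Dawn, Day): Species 1 gets 9, best alternative 8; Species 2 gets 0, best alternative -3. No profitable deviation — NE.
(Dawn, Dusk): Species 1 can switch to Dusk (-6 → -2). Not NE.
(Dawn, Night): Species 2 can switch to Day (-6 → 0). Not NE.
(Day, Dawn): Species 1 can switch to Dawn (-5 → -4). Not NE.
(Day, Day): Species 1 can switch to Dawn (-9 → 9). Not NE.
(Day, Dusk): Species 1 can switch to Dawn (-9 → -6). Not NE.
(Day, Night): Species 1 can switch to Dawn (-9 → 7). Not NE.
(Dusk, Dawn): Species 2 can switch to Day (-9 → 6). Not NE.
(The remaining 7 profiles each have a profitable deviation by the same check.)

(Dawn, Day)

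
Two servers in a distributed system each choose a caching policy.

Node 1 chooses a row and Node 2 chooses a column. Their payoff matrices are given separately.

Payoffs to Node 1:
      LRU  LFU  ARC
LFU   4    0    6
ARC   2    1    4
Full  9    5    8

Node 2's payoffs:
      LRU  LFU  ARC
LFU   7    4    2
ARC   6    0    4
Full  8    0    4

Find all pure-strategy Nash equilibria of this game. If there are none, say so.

Mark each player's best response to every combination of opponents' strategies; a profile where every player is best-responding is a pure Nash equilibrium.
Node 1 against LRU: payoffs 4, 2, 9 → best response Full.
Node 1 against LFU: payoffs 0, 1, 5 → best response Full.
Node 1 against ARC: payoffs 6, 4, 8 → best response Full.
Node 2 against LFU: payoffs 7, 4, 2 → best response LRU.
Node 2 against ARC: payoffs 6, 0, 4 → best response LRU.
Node 2 against Full: payoffs 8, 0, 4 → best response LRU.
Mutual best responses: (Full, LRU).

(Full, LRU)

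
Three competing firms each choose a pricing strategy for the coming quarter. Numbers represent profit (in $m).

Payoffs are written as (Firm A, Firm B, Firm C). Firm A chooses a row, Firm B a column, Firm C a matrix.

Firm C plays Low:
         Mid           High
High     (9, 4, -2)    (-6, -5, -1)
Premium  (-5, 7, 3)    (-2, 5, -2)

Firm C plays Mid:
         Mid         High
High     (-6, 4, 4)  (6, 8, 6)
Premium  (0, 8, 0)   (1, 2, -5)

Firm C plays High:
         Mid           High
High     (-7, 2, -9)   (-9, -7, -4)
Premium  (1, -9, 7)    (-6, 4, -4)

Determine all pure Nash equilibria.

Check each profile: it is a Nash equilibrium iff no player can strictly gain by switching unilaterally.
(High, Mid, Low): Firm C can switch to Mid (-2 → 4). Not NE.
(High, Mid, Mid): Firm A can switch to Premium (-6 → 0). Not NE.
(High, Mid, High): Firm A can switch to Premium (-7 → 1). Not NE.
(High, High, Low): Firm A can switch to Premium (-6 → -2). Not NE.
(High, High, Mid): Firm A gets 6, best alternative 1; Firm B gets 8, best alternative 4; Firm C gets 6, best alternative -1. No profitable deviation — NE.
(High, High, High): Firm A can switch to Premium (-9 → -6). Not NE.
(Premium, Mid, Low): Firm A can switch to High (-5 → 9). Not NE.
(Premium, Mid, Mid): Firm C can switch to Low (0 → 3). Not NE.
(Premium, Mid, High): Firm B can switch to High (-9 → 4). Not NE.
(Premium, High, Low): Firm B can switch to Mid (5 → 7). Not NE.
(Premium, High, Mid): Firm A can switch to High (1 → 6). Not NE.
(Premium, High, High): Firm C can switch to Low (-4 → -2). Not NE.

Pure NE: (High, High, Mid)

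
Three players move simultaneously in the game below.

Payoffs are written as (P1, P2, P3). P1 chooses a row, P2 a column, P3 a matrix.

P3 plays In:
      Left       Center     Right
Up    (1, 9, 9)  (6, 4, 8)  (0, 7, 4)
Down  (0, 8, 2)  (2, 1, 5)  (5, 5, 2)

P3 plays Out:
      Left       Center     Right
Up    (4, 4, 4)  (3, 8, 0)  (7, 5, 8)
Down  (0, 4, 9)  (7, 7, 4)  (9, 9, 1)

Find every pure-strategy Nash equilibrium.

(Up, Left, In)

P1 against (Left, In): payoffs 1, 0 → best response Up.
P1 against (Left, Out): payoffs 4, 0 → best response Up.
P1 against (Center, In): payoffs 6, 2 → best response Up.
P1 against (Center, Out): payoffs 3, 7 → best response Down.
P1 against (Right, In): payoffs 0, 5 → best response Down.
P1 against (Right, Out): payoffs 7, 9 → best response Down.
P2 against (Up, In): payoffs 9, 4, 7 → best response Left.
P2 against (Up, Out): payoffs 4, 8, 5 → best response Center.
P2 against (Down, In): payoffs 8, 1, 5 → best response Left.
P2 against (Down, Out): payoffs 4, 7, 9 → best response Right.
P3 against (Up, Left): payoffs 9, 4 → best response In.
P3 against (Up, Center): payoffs 8, 0 → best response In.
P3 against (Up, Right): payoffs 4, 8 → best response Out.
P3 against (Down, Left): payoffs 2, 9 → best response Out.
P3 against (Down, Center): payoffs 5, 4 → best response In.
P3 against (Down, Right): payoffs 2, 1 → best response In.
Mutual best responses: (Up, Left, In).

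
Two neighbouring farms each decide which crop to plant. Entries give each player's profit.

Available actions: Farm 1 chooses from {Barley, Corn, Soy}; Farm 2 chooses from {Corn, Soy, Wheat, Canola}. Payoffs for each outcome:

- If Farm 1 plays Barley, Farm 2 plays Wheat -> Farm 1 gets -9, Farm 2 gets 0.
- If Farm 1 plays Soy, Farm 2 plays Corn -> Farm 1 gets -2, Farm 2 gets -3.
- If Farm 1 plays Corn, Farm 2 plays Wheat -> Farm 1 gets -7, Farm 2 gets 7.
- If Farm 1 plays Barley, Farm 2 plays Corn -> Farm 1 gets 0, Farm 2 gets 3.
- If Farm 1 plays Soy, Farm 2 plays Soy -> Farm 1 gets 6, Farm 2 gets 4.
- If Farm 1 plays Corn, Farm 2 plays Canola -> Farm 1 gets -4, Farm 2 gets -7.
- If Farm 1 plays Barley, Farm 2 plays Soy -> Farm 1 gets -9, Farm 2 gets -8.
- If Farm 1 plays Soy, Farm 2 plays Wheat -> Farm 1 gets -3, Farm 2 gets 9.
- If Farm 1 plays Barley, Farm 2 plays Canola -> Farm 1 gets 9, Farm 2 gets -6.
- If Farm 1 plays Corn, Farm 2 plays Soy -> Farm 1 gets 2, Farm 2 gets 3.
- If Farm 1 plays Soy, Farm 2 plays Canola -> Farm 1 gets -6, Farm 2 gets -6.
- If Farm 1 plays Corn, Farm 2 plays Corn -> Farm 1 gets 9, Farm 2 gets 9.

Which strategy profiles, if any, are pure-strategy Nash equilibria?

For each player, find the best response to each opponent profile; mutual best responses are the pure NE.
Farm 1 against Corn: payoffs 0, 9, -2 → best response Corn.
Farm 1 against Soy: payoffs -9, 2, 6 → best response Soy.
Farm 1 against Wheat: payoffs -9, -7, -3 → best response Soy.
Farm 1 against Canola: payoffs 9, -4, -6 → best response Barley.
Farm 2 against Barley: payoffs 3, -8, 0, -6 → best response Corn.
Farm 2 against Corn: payoffs 9, 3, 7, -7 → best response Corn.
Farm 2 against Soy: payoffs -3, 4, 9, -6 → best response Wheat.
Mutual best responses: (Corn, Corn); (Soy, Wheat).

(Corn, Corn); (Soy, Wheat)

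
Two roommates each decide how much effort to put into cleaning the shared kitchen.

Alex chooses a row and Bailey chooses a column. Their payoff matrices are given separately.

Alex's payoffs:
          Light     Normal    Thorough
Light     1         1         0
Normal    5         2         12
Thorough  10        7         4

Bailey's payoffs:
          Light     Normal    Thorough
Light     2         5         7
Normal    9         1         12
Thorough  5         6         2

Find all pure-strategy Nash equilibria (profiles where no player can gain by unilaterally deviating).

For each strategy profile, look for a profitable unilateral deviation.
(Light, Light): Alex can switch to Normal (1 → 5). Not NE.
(Light, Normal): Alex can switch to Normal (1 → 2). Not NE.
(Light, Thorough): Alex can switch to Normal (0 → 12). Not NE.
(Normal, Light): Alex can switch to Thorough (5 → 10). Not NE.
(Normal, Normal): Alex can switch to Thorough (2 → 7). Not NE.
(Normal, Thorough): Alex gets 12, best alternative 4; Bailey gets 12, best alternative 9. No profitable deviation — NE.
(Thorough, Light): Bailey can switch to Normal (5 → 6). Not NE.
(Thorough, Normal): Alex gets 7, best alternative 2; Bailey gets 6, best alternative 5. No profitable deviation — NE.
(Thorough, Thorough): Alex can switch to Normal (4 → 12). Not NE.

Pure-strategy Nash equilibria: (Normal, Thorough) and (Thorough, Normal)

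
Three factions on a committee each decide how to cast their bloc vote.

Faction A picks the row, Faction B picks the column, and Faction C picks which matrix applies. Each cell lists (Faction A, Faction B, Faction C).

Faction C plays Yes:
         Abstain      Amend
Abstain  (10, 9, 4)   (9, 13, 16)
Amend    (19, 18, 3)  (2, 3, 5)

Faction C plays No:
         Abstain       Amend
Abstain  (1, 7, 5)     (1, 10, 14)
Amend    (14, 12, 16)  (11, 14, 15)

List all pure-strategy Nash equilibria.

For each strategy profile, look for a profitable unilateral deviation.
(Abstain, Abstain, Yes): Faction A can switch to Amend (10 → 19). Not NE.
(Abstain, Abstain, No): Faction A can switch to Amend (1 → 14). Not NE.
(Abstain, Amend, Yes): Faction A gets 9, best alternative 2; Faction B gets 13, best alternative 9; Faction C gets 16, best alternative 14. No profitable deviation — NE.
(Abstain, Amend, No): Faction A can switch to Amend (1 → 11). Not NE.
(Amend, Abstain, Yes): Faction C can switch to No (3 → 16). Not NE.
(Amend, Abstain, No): Faction B can switch to Amend (12 → 14). Not NE.
(Amend, Amend, Yes): Faction A can switch to Abstain (2 → 9). Not NE.
(Amend, Amend, No): Faction A gets 11, best alternative 1; Faction B gets 14, best alternative 12; Faction C gets 15, best alternative 5. No profitable deviation — NE.

The pure Nash equilibria are (Abstain, Amend, Yes) and (Amend, Amend, No).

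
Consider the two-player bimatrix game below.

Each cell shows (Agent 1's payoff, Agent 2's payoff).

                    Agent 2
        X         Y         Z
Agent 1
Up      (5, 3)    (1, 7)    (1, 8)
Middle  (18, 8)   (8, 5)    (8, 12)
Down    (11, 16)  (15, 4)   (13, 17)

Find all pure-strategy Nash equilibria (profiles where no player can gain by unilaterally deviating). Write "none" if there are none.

Pure NE: (Down, Z)

(Up, X): Agent 1 can switch to Middle (5 → 18). Not NE.
(Up, Y): Agent 1 can switch to Middle (1 → 8). Not NE.
(Up, Z): Agent 1 can switch to Middle (1 → 8). Not NE.
(Middle, X): Agent 2 can switch to Z (8 → 12). Not NE.
(Middle, Y): Agent 1 can switch to Down (8 → 15). Not NE.
(Middle, Z): Agent 1 can switch to Down (8 → 13). Not NE.
(Down, X): Agent 1 can switch to Middle (11 → 18). Not NE.
(Down, Y): Agent 2 can switch to X (4 → 16). Not NE.
(Down, Z): Agent 1 gets 13, best alternative 8; Agent 2 gets 17, best alternative 16. No profitable deviation — NE.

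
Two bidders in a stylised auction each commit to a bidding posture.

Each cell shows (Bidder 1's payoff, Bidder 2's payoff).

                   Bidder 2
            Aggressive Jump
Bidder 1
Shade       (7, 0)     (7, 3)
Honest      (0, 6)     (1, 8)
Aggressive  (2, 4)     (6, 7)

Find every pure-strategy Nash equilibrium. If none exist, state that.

The unique pure-strategy Nash equilibrium is (Shade, Jump).

(Shade, Aggressive): Bidder 2 can switch to Jump (0 → 3). Not NE.
(Shade, Jump): Bidder 1 gets 7, best alternative 6; Bidder 2 gets 3, best alternative 0. No profitable deviation — NE.
(Honest, Aggressive): Bidder 1 can switch to Shade (0 → 7). Not NE.
(Honest, Jump): Bidder 1 can switch to Shade (1 → 7). Not NE.
(Aggressive, Aggressive): Bidder 1 can switch to Shade (2 → 7). Not NE.
(Aggressive, Jump): Bidder 1 can switch to Shade (6 → 7). Not NE.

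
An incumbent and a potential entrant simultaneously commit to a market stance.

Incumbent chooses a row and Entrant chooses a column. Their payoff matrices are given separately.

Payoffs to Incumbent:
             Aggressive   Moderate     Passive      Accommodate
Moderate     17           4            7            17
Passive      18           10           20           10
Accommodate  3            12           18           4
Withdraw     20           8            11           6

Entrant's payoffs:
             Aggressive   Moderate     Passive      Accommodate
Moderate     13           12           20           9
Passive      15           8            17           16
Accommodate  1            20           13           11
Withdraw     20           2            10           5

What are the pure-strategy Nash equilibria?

Incumbent against Aggressive: payoffs 17, 18, 3, 20 → best response Withdraw.
Incumbent against Moderate: payoffs 4, 10, 12, 8 → best response Accommodate.
Incumbent against Passive: payoffs 7, 20, 18, 11 → best response Passive.
Incumbent against Accommodate: payoffs 17, 10, 4, 6 → best response Moderate.
Entrant against Moderate: payoffs 13, 12, 20, 9 → best response Passive.
Entrant against Passive: payoffs 15, 8, 17, 16 → best response Passive.
Entrant against Accommodate: payoffs 1, 20, 13, 11 → best response Moderate.
Entrant against Withdraw: payoffs 20, 2, 10, 5 → best response Aggressive.
Mutual best responses: (Passive, Passive); (Accommodate, Moderate); (Withdraw, Aggressive).

(Passive, Passive); (Accommodate, Moderate); (Withdraw, Aggressive)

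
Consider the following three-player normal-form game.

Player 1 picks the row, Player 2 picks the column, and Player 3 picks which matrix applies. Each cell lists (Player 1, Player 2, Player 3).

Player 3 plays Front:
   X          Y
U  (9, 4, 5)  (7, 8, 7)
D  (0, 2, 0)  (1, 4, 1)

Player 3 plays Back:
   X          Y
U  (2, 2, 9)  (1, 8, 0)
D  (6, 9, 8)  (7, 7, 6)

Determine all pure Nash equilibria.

The pure Nash equilibria are (U, Y, Front), (D, X, Back).

For each strategy profile, look for a profitable unilateral deviation.
(U, X, Front): Player 2 can switch to Y (4 → 8). Not NE.
(U, X, Back): Player 1 can switch to D (2 → 6). Not NE.
(U, Y, Front): Player 1 gets 7, best alternative 1; Player 2 gets 8, best alternative 4; Player 3 gets 7, best alternative 0. No profitable deviation — NE.
(U, Y, Back): Player 1 can switch to D (1 → 7). Not NE.
(D, X, Front): Player 1 can switch to U (0 → 9). Not NE.
(D, X, Back): Player 1 gets 6, best alternative 2; Player 2 gets 9, best alternative 7; Player 3 gets 8, best alternative 0. No profitable deviation — NE.
(D, Y, Front): Player 1 can switch to U (1 → 7). Not NE.
(D, Y, Back): Player 2 can switch to X (7 → 9). Not NE.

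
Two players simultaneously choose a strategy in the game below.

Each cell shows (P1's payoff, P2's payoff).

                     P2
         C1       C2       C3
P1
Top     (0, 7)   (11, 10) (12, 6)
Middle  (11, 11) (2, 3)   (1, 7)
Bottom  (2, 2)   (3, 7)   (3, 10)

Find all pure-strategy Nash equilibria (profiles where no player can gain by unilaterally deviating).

Pure-strategy Nash equilibria: (Top, C2), (Middle, C1)

For each strategy profile, look for a profitable unilateral deviation.
(Top, C1): P1 can switch to Middle (0 → 11). Not NE.
(Top, C2): P1 gets 11, best alternative 3; P2 gets 10, best alternative 7. No profitable deviation — NE.
(Top, C3): P2 can switch to C1 (6 → 7). Not NE.
(Middle, C1): P1 gets 11, best alternative 2; P2 gets 11, best alternative 7. No profitable deviation — NE.
(Middle, C2): P1 can switch to Top (2 → 11). Not NE.
(Middle, C3): P1 can switch to Top (1 → 12). Not NE.
(Bottom, C1): P1 can switch to Middle (2 → 11). Not NE.
(Bottom, C2): P1 can switch to Top (3 → 11). Not NE.
(Bottom, C3): P1 can switch to Top (3 → 12). Not NE.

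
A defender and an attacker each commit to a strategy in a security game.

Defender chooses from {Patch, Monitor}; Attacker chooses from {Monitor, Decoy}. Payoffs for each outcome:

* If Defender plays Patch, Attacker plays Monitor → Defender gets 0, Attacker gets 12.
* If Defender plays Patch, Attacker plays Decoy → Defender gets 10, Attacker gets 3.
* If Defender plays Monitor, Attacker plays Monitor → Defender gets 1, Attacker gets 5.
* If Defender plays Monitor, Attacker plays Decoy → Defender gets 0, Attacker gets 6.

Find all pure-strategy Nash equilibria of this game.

none

Defender against Monitor: payoffs 0, 1 → best response Monitor.
Defender against Decoy: payoffs 10, 0 → best response Patch.
Attacker against Patch: payoffs 12, 3 → best response Monitor.
Attacker against Monitor: payoffs 5, 6 → best response Decoy.
No profile is a mutual best response for all players.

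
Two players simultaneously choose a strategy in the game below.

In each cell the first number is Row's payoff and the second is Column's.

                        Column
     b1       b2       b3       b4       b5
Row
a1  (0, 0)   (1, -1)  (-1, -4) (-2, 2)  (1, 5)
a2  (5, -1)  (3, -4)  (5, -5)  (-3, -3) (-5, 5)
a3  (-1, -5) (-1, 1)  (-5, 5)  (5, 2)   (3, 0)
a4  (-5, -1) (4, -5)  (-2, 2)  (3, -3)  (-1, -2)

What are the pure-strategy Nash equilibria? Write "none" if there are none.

There is no pure-strategy Nash equilibrium.

(a1, b1): Row can switch to a2 (0 → 5). Not NE.
(a1, b2): Row can switch to a2 (1 → 3). Not NE.
(a1, b3): Row can switch to a2 (-1 → 5). Not NE.
(a1, b4): Row can switch to a3 (-2 → 5). Not NE.
(a1, b5): Row can switch to a3 (1 → 3). Not NE.
(a2, b1): Column can switch to b5 (-1 → 5). Not NE.
(The remaining 14 profiles each have a profitable deviation by the same check.)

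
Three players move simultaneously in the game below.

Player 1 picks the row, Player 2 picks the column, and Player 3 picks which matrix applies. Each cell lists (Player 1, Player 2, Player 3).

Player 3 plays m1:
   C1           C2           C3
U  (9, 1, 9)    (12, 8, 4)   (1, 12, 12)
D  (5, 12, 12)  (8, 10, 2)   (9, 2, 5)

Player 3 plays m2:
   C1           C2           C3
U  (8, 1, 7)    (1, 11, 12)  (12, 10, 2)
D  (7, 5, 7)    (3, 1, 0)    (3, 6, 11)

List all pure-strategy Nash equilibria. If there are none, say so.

none

(U, C1, m1): Player 2 can switch to C2 (1 → 8). Not NE.
(U, C1, m2): Player 2 can switch to C2 (1 → 11). Not NE.
(U, C2, m1): Player 2 can switch to C3 (8 → 12). Not NE.
(U, C2, m2): Player 1 can switch to D (1 → 3). Not NE.
(U, C3, m1): Player 1 can switch to D (1 → 9). Not NE.
(U, C3, m2): Player 2 can switch to C2 (10 → 11). Not NE.
(D, C1, m1): Player 1 can switch to U (5 → 9). Not NE.
(D, C1, m2): Player 1 can switch to U (7 → 8). Not NE.
(D, C2, m1): Player 1 can switch to U (8 → 12). Not NE.
(D, C2, m2): Player 2 can switch to C1 (1 → 5). Not NE.
(D, C3, m1): Player 2 can switch to C1 (2 → 12). Not NE.
(D, C3, m2): Player 1 can switch to U (3 → 12). Not NE.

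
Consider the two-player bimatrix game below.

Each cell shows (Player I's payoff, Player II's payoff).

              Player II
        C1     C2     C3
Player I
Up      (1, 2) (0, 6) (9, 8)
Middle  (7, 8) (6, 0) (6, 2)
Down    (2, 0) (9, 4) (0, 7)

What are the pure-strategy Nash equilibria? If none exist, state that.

(Up, C3); (Middle, C1)

(Up, C1): Player I can switch to Middle (1 → 7). Not NE.
(Up, C2): Player I can switch to Middle (0 → 6). Not NE.
(Up, C3): Player I gets 9, best alternative 6; Player II gets 8, best alternative 6. No profitable deviation — NE.
(Middle, C1): Player I gets 7, best alternative 2; Player II gets 8, best alternative 2. No profitable deviation — NE.
(Middle, C2): Player I can switch to Down (6 → 9). Not NE.
(Middle, C3): Player I can switch to Up (6 → 9). Not NE.
(Down, C1): Player I can switch to Middle (2 → 7). Not NE.
(Down, C2): Player II can switch to C3 (4 → 7). Not NE.
(Down, C3): Player I can switch to Up (0 → 9). Not NE.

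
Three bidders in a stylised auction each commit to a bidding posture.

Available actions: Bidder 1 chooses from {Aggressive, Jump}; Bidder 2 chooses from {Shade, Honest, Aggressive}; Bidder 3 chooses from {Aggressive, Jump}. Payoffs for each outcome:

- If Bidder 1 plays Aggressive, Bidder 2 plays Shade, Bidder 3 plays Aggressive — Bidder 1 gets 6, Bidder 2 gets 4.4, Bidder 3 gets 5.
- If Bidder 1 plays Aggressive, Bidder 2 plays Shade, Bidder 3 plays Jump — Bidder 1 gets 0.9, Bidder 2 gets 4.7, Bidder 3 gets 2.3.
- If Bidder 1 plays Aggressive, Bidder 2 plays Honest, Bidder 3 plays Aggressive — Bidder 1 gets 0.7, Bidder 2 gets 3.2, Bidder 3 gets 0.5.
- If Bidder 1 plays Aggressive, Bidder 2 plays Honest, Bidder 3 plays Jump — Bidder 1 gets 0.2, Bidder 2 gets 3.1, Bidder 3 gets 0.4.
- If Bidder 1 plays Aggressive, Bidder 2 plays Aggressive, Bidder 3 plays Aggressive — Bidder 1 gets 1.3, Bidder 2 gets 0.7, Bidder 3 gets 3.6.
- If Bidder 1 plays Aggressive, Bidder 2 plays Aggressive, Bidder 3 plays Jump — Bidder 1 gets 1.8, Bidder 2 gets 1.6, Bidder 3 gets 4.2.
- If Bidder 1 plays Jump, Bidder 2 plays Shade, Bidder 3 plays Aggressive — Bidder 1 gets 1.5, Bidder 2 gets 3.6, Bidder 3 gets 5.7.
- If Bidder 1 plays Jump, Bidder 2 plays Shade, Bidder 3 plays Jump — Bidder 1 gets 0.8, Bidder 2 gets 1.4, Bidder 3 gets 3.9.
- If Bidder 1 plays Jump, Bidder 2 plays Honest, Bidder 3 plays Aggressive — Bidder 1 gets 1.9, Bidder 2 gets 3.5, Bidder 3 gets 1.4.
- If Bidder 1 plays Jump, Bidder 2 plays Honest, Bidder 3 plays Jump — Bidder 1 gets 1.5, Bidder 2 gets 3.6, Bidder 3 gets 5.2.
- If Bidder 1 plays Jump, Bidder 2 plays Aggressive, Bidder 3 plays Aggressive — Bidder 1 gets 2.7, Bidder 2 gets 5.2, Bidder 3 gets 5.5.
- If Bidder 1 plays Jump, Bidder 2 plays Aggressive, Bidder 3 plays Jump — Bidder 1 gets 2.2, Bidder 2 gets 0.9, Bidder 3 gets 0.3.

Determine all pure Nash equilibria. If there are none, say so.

For each strategy profile, look for a profitable unilateral deviation.
(Aggressive, Shade, Aggressive): Bidder 1 gets 6, best alternative 1.5; Bidder 2 gets 4.4, best alternative 3.2; Bidder 3 gets 5, best alternative 2.3. No profitable deviation — NE.
(Aggressive, Shade, Jump): Bidder 3 can switch to Aggressive (2.3 → 5). Not NE.
(Aggressive, Honest, Aggressive): Bidder 1 can switch to Jump (0.7 → 1.9). Not NE.
(Aggressive, Honest, Jump): Bidder 1 can switch to Jump (0.2 → 1.5). Not NE.
(Aggressive, Aggressive, Aggressive): Bidder 1 can switch to Jump (1.3 → 2.7). Not NE.
(Aggressive, Aggressive, Jump): Bidder 1 can switch to Jump (1.8 → 2.2). Not NE.
(Jump, Shade, Aggressive): Bidder 1 can switch to Aggressive (1.5 → 6). Not NE.
(Jump, Honest, Jump): Bidder 1 gets 1.5, best alternative 0.2; Bidder 2 gets 3.6, best alternative 1.4; Bidder 3 gets 5.2, best alternative 1.4. No profitable deviation — NE.
(Jump, Aggressive, Aggressive): Bidder 1 gets 2.7, best alternative 1.3; Bidder 2 gets 5.2, best alternative 3.6; Bidder 3 gets 5.5, best alternative 0.3. No profitable deviation — NE.
(The remaining 3 profiles each have a profitable deviation by the same check.)

The pure Nash equilibria are (Aggressive, Shade, Aggressive); (Jump, Honest, Jump); (Jump, Aggressive, Aggressive).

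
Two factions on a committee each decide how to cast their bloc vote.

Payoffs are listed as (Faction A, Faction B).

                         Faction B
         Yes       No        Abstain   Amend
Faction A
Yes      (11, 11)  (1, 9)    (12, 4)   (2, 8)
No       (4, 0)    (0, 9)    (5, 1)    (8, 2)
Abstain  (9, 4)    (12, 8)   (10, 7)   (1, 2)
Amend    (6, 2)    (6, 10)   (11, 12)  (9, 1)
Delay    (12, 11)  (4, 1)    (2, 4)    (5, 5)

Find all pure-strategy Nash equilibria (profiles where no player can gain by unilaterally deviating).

Pure-strategy Nash equilibria: (Abstain, No); (Delay, Yes)

(Yes, Yes): Faction A can switch to Delay (11 → 12). Not NE.
(Yes, No): Faction A can switch to Abstain (1 → 12). Not NE.
(Yes, Abstain): Faction B can switch to Yes (4 → 11). Not NE.
(Yes, Amend): Faction A can switch to No (2 → 8). Not NE.
(No, Yes): Faction A can switch to Yes (4 → 11). Not NE.
(No, No): Faction A can switch to Yes (0 → 1). Not NE.
(Abstain, No): Faction A gets 12, best alternative 6; Faction B gets 8, best alternative 7. No profitable deviation — NE.
(Delay, Yes): Faction A gets 12, best alternative 11; Faction B gets 11, best alternative 5. No profitable deviation — NE.
(The remaining 12 profiles each have a profitable deviation by the same check.)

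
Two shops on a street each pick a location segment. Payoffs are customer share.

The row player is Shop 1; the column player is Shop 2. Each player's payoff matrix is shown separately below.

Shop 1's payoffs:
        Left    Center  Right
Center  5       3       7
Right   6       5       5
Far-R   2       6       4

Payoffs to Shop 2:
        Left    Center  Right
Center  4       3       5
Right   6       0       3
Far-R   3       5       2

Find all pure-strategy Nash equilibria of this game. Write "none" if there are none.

Check each profile: it is a Nash equilibrium iff no player can strictly gain by switching unilaterally.
(Center, Left): Shop 1 can switch to Right (5 → 6). Not NE.
(Center, Center): Shop 1 can switch to Right (3 → 5). Not NE.
(Center, Right): Shop 1 gets 7, best alternative 5; Shop 2 gets 5, best alternative 4. No profitable deviation — NE.
(Right, Left): Shop 1 gets 6, best alternative 5; Shop 2 gets 6, best alternative 3. No profitable deviation — NE.
(Right, Center): Shop 1 can switch to Far-R (5 → 6). Not NE.
(Right, Right): Shop 1 can switch to Center (5 → 7). Not NE.
(Far-R, Left): Shop 1 can switch to Center (2 → 5). Not NE.
(Far-R, Center): Shop 1 gets 6, best alternative 5; Shop 2 gets 5, best alternative 3. No profitable deviation — NE.
(Far-R, Right): Shop 1 can switch to Center (4 → 7). Not NE.

Pure-strategy Nash equilibria: (Center, Right) and (Right, Left) and (Far-R, Center)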